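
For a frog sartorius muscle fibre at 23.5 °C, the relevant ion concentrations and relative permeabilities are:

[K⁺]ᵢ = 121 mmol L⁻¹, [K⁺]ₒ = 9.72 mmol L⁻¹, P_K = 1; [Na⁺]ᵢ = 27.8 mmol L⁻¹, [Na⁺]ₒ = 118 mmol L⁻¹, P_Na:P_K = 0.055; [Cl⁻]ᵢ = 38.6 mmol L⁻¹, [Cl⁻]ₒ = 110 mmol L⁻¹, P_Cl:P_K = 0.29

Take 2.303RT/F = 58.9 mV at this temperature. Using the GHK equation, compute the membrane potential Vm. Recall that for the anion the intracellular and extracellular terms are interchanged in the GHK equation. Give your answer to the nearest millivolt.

Vm = 58.9 · log₁₀[(Σ P·[cation]ₒ + Σ P·[anion]ᵢ) / (Σ P·[cation]ᵢ + Σ P·[anion]ₒ)]
Numerator = 1×9.72 + 0.055×118 + 0.29×38.6 = 27.4
Denominator = 1×121 + 0.055×27.8 + 0.29×110 = 154.4
Vm = 58.9 · log₁₀(0.17745) = 58.9 × (-0.7509) = -44.23 mV

-44 mV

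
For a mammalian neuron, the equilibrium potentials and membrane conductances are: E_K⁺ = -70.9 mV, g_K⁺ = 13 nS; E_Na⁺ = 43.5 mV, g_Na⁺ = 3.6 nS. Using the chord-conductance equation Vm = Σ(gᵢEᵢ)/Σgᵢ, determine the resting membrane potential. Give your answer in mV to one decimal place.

-46.1 mV

Σ gᵢEᵢ = 13·(-70.9) + 3.6·(43.5) = -765.10
Σ gᵢ = 13 + 3.6 = 16.6
Vm = -765.10 / 16.6 = -46.09 mV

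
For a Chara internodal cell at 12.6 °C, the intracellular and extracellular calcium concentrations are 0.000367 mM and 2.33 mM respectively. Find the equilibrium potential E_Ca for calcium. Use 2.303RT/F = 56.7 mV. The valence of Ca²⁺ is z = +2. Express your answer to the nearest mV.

108 mV

E = (56.7/z) · log₁₀([Ca²⁺]_out/[Ca²⁺]_in) with z = +2.
= (56.7/2) · log₁₀(2.33/0.000367) = 28.35 · log₁₀(6349)
= 28.35 · (3.8027) = 107.81 mV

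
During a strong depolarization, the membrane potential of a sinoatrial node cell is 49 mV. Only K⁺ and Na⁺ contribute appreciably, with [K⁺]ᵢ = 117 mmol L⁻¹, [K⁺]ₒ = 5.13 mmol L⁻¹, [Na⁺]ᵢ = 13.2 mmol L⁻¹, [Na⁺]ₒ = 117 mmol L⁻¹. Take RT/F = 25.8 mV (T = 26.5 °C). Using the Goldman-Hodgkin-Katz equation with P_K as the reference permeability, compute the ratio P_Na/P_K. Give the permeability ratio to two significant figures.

Let α = P_Na/P_K. GHK: Vm = 25.8·ln[(Kₒ + α·Naₒ)/(Kᵢ + α·Naᵢ)].
e^(Vm/25.8) = e^(49.0/25.8) = 6.6807
So 6.6807·(Kᵢ + α·Naᵢ) = Kₒ + α·Naₒ → α = (6.6807·117.0 − 5.13) / (117.0 − 6.6807·13.2)
α = (781.6 − 5.13) / (117.0 − 88.19) = 776.5/28.81 = 26.95

27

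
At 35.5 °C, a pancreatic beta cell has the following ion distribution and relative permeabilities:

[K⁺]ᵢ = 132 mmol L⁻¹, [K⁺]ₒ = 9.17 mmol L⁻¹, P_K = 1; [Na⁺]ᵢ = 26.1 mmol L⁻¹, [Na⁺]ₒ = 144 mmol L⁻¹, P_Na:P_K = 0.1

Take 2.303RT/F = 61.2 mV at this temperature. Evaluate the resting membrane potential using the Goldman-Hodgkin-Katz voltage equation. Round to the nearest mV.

-46 mV

Vm = 61.2 · log₁₀[(Σ P·[cation]ₒ + Σ P·[anion]ᵢ) / (Σ P·[cation]ᵢ + Σ P·[anion]ₒ)]
Numerator = 1×9.17 + 0.1×144 = 23.57
Denominator = 1×132 + 0.1×26.1 = 134.6
Vm = 61.2 · log₁₀(0.1751) = 61.2 × (-0.7567) = -46.31 mV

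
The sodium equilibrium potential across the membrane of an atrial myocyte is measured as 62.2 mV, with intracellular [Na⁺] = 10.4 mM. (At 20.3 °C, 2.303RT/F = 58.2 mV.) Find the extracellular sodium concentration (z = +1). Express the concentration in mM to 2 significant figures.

120 mM

Nernst: E = (58.2/1) · log₁₀([out]/[in]), so log₁₀([out]/[in]) = 62.2 × 1 / 58.2 = 1.0687.
[out]/[in] = 10^(1.0687) = 11.71.
[out] = 11.71 × 10.4 = 121.8 mM.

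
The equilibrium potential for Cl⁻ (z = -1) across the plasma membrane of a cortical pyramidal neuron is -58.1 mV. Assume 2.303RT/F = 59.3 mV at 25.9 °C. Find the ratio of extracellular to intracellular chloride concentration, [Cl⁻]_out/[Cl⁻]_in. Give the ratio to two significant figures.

9.5

log₁₀([out]/[in]) = E·z/(59.3) = -58.1 × -1 / 59.3 = 0.9798
[out]/[in] = 10^(0.9798) = 9.545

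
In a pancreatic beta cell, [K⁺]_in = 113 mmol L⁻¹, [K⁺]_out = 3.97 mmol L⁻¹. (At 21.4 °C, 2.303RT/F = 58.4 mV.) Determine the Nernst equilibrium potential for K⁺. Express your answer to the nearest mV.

-85 mV

E = (58.4/z) · log₁₀([K⁺]_out/[K⁺]_in) with z = +1.
= (58.4/1) · log₁₀(3.97/113) = 58.40 · log₁₀(0.03513)
= 58.40 · (-1.4543) = -84.93 mV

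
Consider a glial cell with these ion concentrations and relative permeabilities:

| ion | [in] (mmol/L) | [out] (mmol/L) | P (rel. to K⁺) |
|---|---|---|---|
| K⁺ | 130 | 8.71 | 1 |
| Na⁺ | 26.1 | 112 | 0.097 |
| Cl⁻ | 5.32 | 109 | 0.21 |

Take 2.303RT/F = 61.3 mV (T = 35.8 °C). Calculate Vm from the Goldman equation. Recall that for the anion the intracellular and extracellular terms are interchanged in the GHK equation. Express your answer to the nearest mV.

-54 mV

Vm = 61.3 · log₁₀[(Σ P·[cation]ₒ + Σ P·[anion]ᵢ) / (Σ P·[cation]ᵢ + Σ P·[anion]ₒ)]
Numerator = 1×8.71 + 0.097×112 + 0.21×5.32 = 20.69
Denominator = 1×130 + 0.097×26.1 + 0.21×109 = 155.4
Vm = 61.3 · log₁₀(0.13313) = 61.3 × (-0.8757) = -53.68 mV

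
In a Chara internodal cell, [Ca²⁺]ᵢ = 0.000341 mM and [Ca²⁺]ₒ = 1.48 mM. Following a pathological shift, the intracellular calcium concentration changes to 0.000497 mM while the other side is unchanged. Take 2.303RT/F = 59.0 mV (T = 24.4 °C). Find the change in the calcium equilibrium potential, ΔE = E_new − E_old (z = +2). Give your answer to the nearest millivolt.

E_old = (59.0/2)·log₁₀(1.48/0.000341) = 107.31 mV
E_new = (59.0/2)·log₁₀(1.48/0.000497) = 102.48 mV
ΔE = 102.48 − (107.31) = -4.83 mV

-5 mV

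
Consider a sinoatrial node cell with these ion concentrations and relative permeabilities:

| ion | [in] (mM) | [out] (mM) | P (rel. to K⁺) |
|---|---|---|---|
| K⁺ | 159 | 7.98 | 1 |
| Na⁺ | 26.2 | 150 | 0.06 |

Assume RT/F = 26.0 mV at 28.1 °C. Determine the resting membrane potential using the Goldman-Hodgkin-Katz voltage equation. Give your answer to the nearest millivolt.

Vm = 26.0 · ln[(Σ P·[cation]ₒ + Σ P·[anion]ᵢ) / (Σ P·[cation]ᵢ + Σ P·[anion]ₒ)]
Numerator = 1×7.98 + 0.06×150 = 16.98
Denominator = 1×159 + 0.06×26.2 = 160.6
Vm = 26.0 · ln(0.10575) = 26.0 × (-2.2467) = -58.41 mV

-58 mV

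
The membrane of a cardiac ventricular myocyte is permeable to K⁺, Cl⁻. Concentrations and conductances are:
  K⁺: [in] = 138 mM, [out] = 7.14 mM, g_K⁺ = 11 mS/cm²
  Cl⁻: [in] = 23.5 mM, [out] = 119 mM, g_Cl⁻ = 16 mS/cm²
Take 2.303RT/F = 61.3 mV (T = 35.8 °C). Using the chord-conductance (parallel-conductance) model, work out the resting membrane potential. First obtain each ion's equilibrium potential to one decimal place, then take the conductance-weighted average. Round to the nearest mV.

-58 mV

E_K⁺ = (61.3/1)·log₁₀(7.14/138) = -78.8 mV
E_Cl⁻ = (61.3/-1)·log₁₀(119/23.5) = -43.2 mV
Vm = (Σ gᵢEᵢ)/(Σ gᵢ) = (11·-78.8 + 16·-43.2) / (11 + 16)
= -1558.00 / 27 = -57.70 mV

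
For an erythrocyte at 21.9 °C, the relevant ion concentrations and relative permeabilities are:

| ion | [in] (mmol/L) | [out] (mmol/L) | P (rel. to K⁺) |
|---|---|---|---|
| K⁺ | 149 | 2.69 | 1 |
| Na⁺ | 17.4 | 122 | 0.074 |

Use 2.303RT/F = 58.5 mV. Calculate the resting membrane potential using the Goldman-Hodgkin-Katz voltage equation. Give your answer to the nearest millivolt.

Vm = 58.5 · log₁₀[(Σ P·[cation]ₒ + Σ P·[anion]ᵢ) / (Σ P·[cation]ᵢ + Σ P·[anion]ₒ)]
Numerator = 1×2.69 + 0.074×122 = 11.72
Denominator = 1×149 + 0.074×17.4 = 150.3
Vm = 58.5 · log₁₀(0.077971) = 58.5 × (-1.1081) = -64.82 mV

-65 mV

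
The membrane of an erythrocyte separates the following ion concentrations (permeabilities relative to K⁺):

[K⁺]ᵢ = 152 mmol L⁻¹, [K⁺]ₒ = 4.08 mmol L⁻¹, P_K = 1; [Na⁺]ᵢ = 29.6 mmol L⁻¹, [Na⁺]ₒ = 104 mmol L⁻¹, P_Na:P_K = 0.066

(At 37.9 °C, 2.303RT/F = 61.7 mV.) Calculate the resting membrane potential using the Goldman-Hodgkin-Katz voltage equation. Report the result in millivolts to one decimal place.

-70.8 mV

Vm = 61.7 · log₁₀[(Σ P·[cation]ₒ + Σ P·[anion]ᵢ) / (Σ P·[cation]ᵢ + Σ P·[anion]ₒ)]
Numerator = 1×4.08 + 0.066×104 = 10.94
Denominator = 1×152 + 0.066×29.6 = 154
Vm = 61.7 · log₁₀(0.071086) = 61.7 × (-1.1482) = -70.84 mV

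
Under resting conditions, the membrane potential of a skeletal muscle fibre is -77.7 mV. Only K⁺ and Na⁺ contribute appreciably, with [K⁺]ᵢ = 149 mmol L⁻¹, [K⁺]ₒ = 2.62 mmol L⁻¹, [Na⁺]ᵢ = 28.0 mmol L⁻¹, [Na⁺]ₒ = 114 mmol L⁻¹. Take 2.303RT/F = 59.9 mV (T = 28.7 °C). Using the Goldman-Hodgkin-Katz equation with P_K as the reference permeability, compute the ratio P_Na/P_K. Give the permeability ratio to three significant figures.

0.0435

Let α = P_Na/P_K. GHK: Vm = 59.9·log₁₀[(Kₒ + α·Naₒ)/(Kᵢ + α·Naᵢ)].
10^(Vm/59.9) = 10^(-77.7/59.9) = 0.050447
So 0.050447·(Kᵢ + α·Naᵢ) = Kₒ + α·Naₒ → α = (0.050447·149.0 − 2.62) / (114.0 − 0.050447·28.0)
α = (7.517 − 2.62) / (114.0 − 1.413) = 4.897/112.6 = 0.04349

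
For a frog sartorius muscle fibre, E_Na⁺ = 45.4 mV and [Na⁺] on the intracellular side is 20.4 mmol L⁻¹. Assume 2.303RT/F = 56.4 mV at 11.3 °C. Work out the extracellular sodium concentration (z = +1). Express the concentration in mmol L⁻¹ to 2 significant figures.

130 mmol L⁻¹

Nernst: E = (56.4/1) · log₁₀([out]/[in]), so log₁₀([out]/[in]) = 45.4 × 1 / 56.4 = 0.8050.
[out]/[in] = 10^(0.8050) = 6.382.
[out] = 6.382 × 20.4 = 130.2 mmol L⁻¹.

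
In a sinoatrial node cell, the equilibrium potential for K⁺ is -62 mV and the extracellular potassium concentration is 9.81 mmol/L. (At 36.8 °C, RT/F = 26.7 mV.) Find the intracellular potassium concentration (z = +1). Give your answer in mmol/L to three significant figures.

Nernst: E = (26.7/1) · ln([out]/[in]), so ln([out]/[in]) = -62.0 × 1 / 26.7 = -2.3221.
[out]/[in] = e^(-2.3221) = 0.09807.
[in] = 9.81 / 0.09807 = 100 mmol/L.

100 mmol/L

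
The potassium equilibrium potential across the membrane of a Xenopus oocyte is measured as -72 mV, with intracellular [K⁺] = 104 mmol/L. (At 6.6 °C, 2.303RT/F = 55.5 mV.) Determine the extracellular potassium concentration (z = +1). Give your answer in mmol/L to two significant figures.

5.2 mmol/L

Nernst: E = (55.5/1) · log₁₀([out]/[in]), so log₁₀([out]/[in]) = -72.0 × 1 / 55.5 = -1.2973.
[out]/[in] = 10^(-1.2973) = 0.05043.
[out] = 0.05043 × 104 = 5.245 mmol/L.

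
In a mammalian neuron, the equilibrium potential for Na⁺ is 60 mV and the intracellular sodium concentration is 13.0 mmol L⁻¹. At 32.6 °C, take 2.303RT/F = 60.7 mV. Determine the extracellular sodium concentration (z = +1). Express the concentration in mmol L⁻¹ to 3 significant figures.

Nernst: E = (60.7/1) · log₁₀([out]/[in]), so log₁₀([out]/[in]) = 60.0 × 1 / 60.7 = 0.9885.
[out]/[in] = 10^(0.9885) = 9.738.
[out] = 9.738 × 13.0 = 126.6 mmol L⁻¹.

127 mmol L⁻¹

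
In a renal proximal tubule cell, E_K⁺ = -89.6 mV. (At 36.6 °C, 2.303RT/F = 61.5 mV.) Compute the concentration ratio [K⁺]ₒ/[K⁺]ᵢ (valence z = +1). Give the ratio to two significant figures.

0.035

log₁₀([out]/[in]) = E·z/(61.5) = -89.6 × 1 / 61.5 = -1.4569
[out]/[in] = 10^(-1.4569) = 0.03492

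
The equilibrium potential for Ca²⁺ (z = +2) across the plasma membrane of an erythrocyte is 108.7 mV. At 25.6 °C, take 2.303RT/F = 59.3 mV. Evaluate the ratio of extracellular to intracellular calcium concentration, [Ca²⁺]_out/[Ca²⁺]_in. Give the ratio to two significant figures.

log₁₀([out]/[in]) = E·z/(59.3) = 108.7 × 2 / 59.3 = 3.6661
[out]/[in] = 10^(3.6661) = 4636

4600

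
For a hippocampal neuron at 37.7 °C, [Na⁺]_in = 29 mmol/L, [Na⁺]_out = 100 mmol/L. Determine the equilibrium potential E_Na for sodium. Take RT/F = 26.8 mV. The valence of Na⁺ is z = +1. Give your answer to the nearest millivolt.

33 mV

E = (26.8/z) · ln([Na⁺]_out/[Na⁺]_in) with z = +1.
= (26.8/1) · ln(100/29) = 26.80 · ln(3.448)
= 26.80 · (1.2379) = 33.18 mV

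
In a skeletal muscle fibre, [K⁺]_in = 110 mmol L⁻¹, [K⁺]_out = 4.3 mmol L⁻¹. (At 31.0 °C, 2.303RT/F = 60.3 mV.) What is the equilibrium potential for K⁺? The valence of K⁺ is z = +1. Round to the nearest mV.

-85 mV

E = (60.3/z) · log₁₀([K⁺]_out/[K⁺]_in) with z = +1.
= (60.3/1) · log₁₀(4.3/110) = 60.30 · log₁₀(0.03909)
= 60.30 · (-1.4079) = -84.90 mV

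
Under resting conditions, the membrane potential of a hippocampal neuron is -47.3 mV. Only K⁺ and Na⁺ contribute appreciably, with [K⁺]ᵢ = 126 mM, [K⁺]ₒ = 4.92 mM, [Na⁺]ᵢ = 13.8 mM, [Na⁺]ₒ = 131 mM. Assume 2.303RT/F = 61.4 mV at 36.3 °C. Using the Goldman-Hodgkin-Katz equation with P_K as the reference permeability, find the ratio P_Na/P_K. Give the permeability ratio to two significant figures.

Let α = P_Na/P_K. GHK: Vm = 61.4·log₁₀[(Kₒ + α·Naₒ)/(Kᵢ + α·Naᵢ)].
10^(Vm/61.4) = 10^(-47.3/61.4) = 0.16968
So 0.16968·(Kᵢ + α·Naᵢ) = Kₒ + α·Naₒ → α = (0.16968·126.0 − 4.92) / (131.0 − 0.16968·13.8)
α = (21.38 − 4.92) / (131.0 − 2.342) = 16.46/128.7 = 0.1279

0.13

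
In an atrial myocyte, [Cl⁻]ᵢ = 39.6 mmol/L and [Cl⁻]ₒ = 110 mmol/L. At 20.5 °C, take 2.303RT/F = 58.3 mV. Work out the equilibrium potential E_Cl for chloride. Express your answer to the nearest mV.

-26 mV

E = (58.3/z) · log₁₀([Cl⁻]_out/[Cl⁻]_in) with z = -1.
For an anion, dividing by z = -1 reverses the sign.
= (58.3/-1) · log₁₀(110/39.6) = -58.30 · log₁₀(2.778)
= -58.30 · (0.4437) = -25.87 mV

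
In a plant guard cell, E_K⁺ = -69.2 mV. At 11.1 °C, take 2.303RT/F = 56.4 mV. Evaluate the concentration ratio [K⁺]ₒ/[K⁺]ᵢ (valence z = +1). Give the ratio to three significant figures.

0.0593

log₁₀([out]/[in]) = E·z/(56.4) = -69.2 × 1 / 56.4 = -1.2270
[out]/[in] = 10^(-1.2270) = 0.0593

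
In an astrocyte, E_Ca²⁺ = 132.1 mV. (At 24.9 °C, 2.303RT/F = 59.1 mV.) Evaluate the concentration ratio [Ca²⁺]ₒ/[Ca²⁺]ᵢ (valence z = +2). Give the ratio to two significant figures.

log₁₀([out]/[in]) = E·z/(59.1) = 132.1 × 2 / 59.1 = 4.4704
[out]/[in] = 10^(4.4704) = 2.954e+04

30000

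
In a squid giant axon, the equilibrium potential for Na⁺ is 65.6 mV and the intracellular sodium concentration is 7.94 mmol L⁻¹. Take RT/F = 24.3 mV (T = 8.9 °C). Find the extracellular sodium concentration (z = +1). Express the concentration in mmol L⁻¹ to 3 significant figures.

118 mmol L⁻¹

Nernst: E = (24.3/1) · ln([out]/[in]), so ln([out]/[in]) = 65.6 × 1 / 24.3 = 2.6996.
[out]/[in] = e^(2.6996) = 14.87.
[out] = 14.87 × 7.94 = 118.1 mmol L⁻¹.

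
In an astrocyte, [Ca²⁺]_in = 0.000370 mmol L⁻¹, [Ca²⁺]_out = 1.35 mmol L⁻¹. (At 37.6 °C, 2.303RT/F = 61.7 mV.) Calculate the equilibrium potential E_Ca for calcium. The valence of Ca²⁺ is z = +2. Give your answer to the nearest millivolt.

110 mV

E = (61.7/z) · log₁₀([Ca²⁺]_out/[Ca²⁺]_in) with z = +2.
= (61.7/2) · log₁₀(1.35/0.000370) = 30.85 · log₁₀(3649)
= 30.85 · (3.5621) = 109.89 mV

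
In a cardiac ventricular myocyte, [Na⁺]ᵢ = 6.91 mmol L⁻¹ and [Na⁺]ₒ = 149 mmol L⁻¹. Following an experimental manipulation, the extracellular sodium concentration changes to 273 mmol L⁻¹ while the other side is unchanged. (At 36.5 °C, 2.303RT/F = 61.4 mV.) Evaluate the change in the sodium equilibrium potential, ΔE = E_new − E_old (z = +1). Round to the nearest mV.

16 mV

E_old = (61.4/1)·log₁₀(149/6.91) = 81.89 mV
E_new = (61.4/1)·log₁₀(273/6.91) = 98.04 mV
ΔE = 98.04 − (81.89) = 16.15 mV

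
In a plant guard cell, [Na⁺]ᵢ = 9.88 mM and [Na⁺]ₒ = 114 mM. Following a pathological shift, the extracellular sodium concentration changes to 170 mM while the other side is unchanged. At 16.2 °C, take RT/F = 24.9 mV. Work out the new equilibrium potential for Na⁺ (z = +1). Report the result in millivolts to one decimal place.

70.8 mV

After the shift: [Na⁺]_out = 170, [Na⁺]_in = 9.88 mM.
E_new = (24.9/1)·ln(170/9.88) = 24.90 · (2.8453) = 70.85 mV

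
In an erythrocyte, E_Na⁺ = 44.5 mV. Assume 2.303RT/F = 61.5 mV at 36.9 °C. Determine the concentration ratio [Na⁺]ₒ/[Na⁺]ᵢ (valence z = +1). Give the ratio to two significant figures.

5.3

log₁₀([out]/[in]) = E·z/(61.5) = 44.5 × 1 / 61.5 = 0.7236
[out]/[in] = 10^(0.7236) = 5.291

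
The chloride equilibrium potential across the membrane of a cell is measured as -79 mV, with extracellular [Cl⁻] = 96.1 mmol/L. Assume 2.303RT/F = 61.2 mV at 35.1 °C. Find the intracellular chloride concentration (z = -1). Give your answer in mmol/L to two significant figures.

4.9 mmol/L

Nernst: E = (61.2/-1) · log₁₀([out]/[in]), so log₁₀([out]/[in]) = -79.0 × -1 / 61.2 = 1.2908.
[out]/[in] = 10^(1.2908) = 19.54.
[in] = 96.1 / 19.54 = 4.919 mmol/L.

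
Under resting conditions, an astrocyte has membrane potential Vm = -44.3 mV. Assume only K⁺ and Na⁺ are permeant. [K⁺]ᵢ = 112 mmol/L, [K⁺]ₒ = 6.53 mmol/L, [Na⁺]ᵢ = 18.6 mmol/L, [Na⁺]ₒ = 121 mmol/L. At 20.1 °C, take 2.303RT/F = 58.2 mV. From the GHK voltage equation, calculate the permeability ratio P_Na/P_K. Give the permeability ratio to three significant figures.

Let α = P_Na/P_K. GHK: Vm = 58.2·log₁₀[(Kₒ + α·Naₒ)/(Kᵢ + α·Naᵢ)].
10^(Vm/58.2) = 10^(-44.3/58.2) = 0.17331
So 0.17331·(Kᵢ + α·Naᵢ) = Kₒ + α·Naₒ → α = (0.17331·112.0 − 6.53) / (121.0 − 0.17331·18.6)
α = (19.41 − 6.53) / (121.0 − 3.224) = 12.88/117.8 = 0.1094

0.109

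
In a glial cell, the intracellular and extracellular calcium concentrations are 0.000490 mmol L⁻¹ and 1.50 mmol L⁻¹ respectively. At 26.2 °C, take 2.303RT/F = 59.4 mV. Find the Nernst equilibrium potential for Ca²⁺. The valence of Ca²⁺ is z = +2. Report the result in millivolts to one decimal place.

103.5 mV

E = (59.4/z) · log₁₀([Ca²⁺]_out/[Ca²⁺]_in) with z = +2.
= (59.4/2) · log₁₀(1.50/0.000490) = 29.70 · log₁₀(3061)
= 29.70 · (3.4859) = 103.53 mV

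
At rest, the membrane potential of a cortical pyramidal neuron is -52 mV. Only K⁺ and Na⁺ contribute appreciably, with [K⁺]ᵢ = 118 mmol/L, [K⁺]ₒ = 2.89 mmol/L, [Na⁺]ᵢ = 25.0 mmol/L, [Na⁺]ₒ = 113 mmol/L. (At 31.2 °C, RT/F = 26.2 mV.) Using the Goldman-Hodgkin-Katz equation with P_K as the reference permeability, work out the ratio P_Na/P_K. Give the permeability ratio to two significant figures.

Let α = P_Na/P_K. GHK: Vm = 26.2·ln[(Kₒ + α·Naₒ)/(Kᵢ + α·Naᵢ)].
e^(Vm/26.2) = e^(-52.0/26.2) = 0.13742
So 0.13742·(Kᵢ + α·Naᵢ) = Kₒ + α·Naₒ → α = (0.13742·118.0 − 2.89) / (113.0 − 0.13742·25.0)
α = (16.22 − 2.89) / (113.0 − 3.435) = 13.33/109.6 = 0.1216

0.12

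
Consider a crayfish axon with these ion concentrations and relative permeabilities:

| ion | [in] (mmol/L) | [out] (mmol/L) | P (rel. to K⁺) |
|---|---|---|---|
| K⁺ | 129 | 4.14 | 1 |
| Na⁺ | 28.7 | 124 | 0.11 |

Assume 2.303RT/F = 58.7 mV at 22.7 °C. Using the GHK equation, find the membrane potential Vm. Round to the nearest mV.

Vm = 58.7 · log₁₀[(Σ P·[cation]ₒ + Σ P·[anion]ᵢ) / (Σ P·[cation]ᵢ + Σ P·[anion]ₒ)]
Numerator = 1×4.14 + 0.11×124 = 17.78
Denominator = 1×129 + 0.11×28.7 = 132.2
Vm = 58.7 · log₁₀(0.13454) = 58.7 × (-0.8712) = -51.14 mV

-51 mV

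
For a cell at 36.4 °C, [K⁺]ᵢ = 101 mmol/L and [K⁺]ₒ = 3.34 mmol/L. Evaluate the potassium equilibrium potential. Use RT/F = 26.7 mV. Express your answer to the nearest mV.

E = (26.7/z) · ln([K⁺]_out/[K⁺]_in) with z = +1.
= (26.7/1) · ln(3.34/101) = 26.70 · ln(0.03307)
= 26.70 · (-3.4091) = -91.02 mV

-91 mV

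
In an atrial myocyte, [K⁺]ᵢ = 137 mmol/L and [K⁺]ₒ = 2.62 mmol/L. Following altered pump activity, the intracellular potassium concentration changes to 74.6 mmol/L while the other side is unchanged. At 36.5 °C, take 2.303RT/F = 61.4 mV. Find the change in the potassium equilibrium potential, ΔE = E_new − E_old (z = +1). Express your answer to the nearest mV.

E_old = (61.4/1)·log₁₀(2.62/137) = -105.51 mV
E_new = (61.4/1)·log₁₀(2.62/74.6) = -89.30 mV
ΔE = -89.30 − (-105.51) = 16.21 mV

16 mV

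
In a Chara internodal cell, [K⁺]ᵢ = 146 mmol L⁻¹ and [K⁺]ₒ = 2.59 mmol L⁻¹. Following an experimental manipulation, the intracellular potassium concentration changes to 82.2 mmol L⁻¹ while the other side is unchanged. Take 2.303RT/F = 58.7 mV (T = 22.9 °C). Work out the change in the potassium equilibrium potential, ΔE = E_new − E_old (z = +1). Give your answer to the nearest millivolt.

E_old = (58.7/1)·log₁₀(2.59/146) = -102.79 mV
E_new = (58.7/1)·log₁₀(2.59/82.2) = -88.14 mV
ΔE = -88.14 − (-102.79) = 14.64 mV

15 mV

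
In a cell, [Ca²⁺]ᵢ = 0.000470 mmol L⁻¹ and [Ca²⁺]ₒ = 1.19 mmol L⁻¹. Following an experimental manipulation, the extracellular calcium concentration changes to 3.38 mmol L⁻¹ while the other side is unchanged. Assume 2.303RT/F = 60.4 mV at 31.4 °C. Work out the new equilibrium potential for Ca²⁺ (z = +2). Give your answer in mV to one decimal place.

After the shift: [Ca²⁺]_out = 3.38, [Ca²⁺]_in = 0.000470 mmol L⁻¹.
E_new = (60.4/2)·log₁₀(3.38/0.000470) = 30.20 · (3.8568) = 116.48 mV

116.5 mV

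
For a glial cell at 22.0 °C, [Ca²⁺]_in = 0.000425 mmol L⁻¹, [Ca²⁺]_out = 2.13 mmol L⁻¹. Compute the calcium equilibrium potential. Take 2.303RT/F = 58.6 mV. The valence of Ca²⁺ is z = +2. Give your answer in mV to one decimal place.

E = (58.6/z) · log₁₀([Ca²⁺]_out/[Ca²⁺]_in) with z = +2.
= (58.6/2) · log₁₀(2.13/0.000425) = 29.30 · log₁₀(5012)
= 29.30 · (3.7000) = 108.41 mV

108.4 mV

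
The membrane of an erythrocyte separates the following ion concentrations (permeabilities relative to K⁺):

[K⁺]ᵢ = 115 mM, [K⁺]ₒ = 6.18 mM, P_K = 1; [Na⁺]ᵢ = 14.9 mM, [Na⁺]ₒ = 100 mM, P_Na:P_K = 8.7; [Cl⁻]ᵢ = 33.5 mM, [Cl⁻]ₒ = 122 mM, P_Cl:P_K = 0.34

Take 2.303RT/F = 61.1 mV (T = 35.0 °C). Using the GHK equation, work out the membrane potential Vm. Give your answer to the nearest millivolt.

30 mV

Vm = 61.1 · log₁₀[(Σ P·[cation]ₒ + Σ P·[anion]ᵢ) / (Σ P·[cation]ᵢ + Σ P·[anion]ₒ)]
Numerator = 1×6.18 + 8.7×100 + 0.34×33.5 = 887.6
Denominator = 1×115 + 8.7×14.9 + 0.34×122 = 286.1
Vm = 61.1 · log₁₀(3.1022) = 61.1 × (0.4917) = 30.04 mV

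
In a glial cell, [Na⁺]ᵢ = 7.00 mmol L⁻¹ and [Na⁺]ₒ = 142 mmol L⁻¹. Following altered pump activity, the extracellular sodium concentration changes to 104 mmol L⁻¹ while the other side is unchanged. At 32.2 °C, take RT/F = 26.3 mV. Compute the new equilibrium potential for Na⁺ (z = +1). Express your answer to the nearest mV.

After the shift: [Na⁺]_out = 104, [Na⁺]_in = 7.00 mmol L⁻¹.
E_new = (26.3/1)·ln(104/7.00) = 26.30 · (2.6985) = 70.97 mV

71 mV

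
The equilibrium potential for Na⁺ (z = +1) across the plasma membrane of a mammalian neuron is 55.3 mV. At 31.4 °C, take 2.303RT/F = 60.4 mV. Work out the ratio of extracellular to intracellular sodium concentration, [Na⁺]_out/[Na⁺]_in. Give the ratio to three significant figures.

log₁₀([out]/[in]) = E·z/(60.4) = 55.3 × 1 / 60.4 = 0.9156
[out]/[in] = 10^(0.9156) = 8.233

8.23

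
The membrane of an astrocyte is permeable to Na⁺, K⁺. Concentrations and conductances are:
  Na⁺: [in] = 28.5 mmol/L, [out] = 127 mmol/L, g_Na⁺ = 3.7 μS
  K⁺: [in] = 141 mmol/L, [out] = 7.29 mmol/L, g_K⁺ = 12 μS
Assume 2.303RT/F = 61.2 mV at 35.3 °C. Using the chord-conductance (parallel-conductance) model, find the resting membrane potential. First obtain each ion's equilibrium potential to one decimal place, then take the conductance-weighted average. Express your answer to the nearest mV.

-51 mV

E_Na⁺ = (61.2/1)·log₁₀(127/28.5) = 39.7 mV
E_K⁺ = (61.2/1)·log₁₀(7.29/141) = -78.7 mV
Vm = (Σ gᵢEᵢ)/(Σ gᵢ) = (3.7·39.7 + 12·-78.7) / (3.7 + 12)
= -797.51 / 15.7 = -50.80 mV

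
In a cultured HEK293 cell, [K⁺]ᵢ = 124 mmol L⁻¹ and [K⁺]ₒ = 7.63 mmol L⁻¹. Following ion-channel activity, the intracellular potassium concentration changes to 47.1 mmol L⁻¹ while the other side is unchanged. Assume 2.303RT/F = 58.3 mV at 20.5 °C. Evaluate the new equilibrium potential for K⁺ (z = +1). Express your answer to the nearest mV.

After the shift: [K⁺]_out = 7.63, [K⁺]_in = 47.1 mmol L⁻¹.
E_new = (58.3/1)·log₁₀(7.63/47.1) = 58.30 · (-0.7905) = -46.09 mV

-46 mV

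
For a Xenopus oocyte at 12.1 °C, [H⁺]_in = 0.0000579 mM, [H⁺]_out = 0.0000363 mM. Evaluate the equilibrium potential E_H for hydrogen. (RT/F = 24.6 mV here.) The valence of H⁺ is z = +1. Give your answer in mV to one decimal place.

E = (24.6/z) · ln([H⁺]_out/[H⁺]_in) with z = +1.
= (24.6/1) · ln(0.0000363/0.0000579) = 24.60 · ln(0.6269)
= 24.60 · (-0.4669) = -11.49 mV

-11.5 mV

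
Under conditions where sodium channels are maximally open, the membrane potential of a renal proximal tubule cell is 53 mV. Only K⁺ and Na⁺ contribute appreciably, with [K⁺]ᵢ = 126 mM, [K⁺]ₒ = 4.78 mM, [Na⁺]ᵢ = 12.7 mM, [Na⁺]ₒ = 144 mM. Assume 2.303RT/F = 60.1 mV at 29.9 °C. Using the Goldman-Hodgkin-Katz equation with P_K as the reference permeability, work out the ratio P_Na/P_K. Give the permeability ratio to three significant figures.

Let α = P_Na/P_K. GHK: Vm = 60.1·log₁₀[(Kₒ + α·Naₒ)/(Kᵢ + α·Naᵢ)].
10^(Vm/60.1) = 10^(53.0/60.1) = 7.6184
So 7.6184·(Kᵢ + α·Naᵢ) = Kₒ + α·Naₒ → α = (7.6184·126.0 − 4.78) / (144.0 − 7.6184·12.7)
α = (959.9 − 4.78) / (144.0 − 96.75) = 955.1/47.25 = 20.22

20.2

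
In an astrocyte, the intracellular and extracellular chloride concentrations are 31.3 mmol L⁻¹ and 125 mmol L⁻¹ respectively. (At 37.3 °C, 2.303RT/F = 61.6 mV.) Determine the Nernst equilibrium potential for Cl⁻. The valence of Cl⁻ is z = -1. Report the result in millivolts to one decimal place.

E = (61.6/z) · log₁₀([Cl⁻]_out/[Cl⁻]_in) with z = -1.
For an anion, dividing by z = -1 reverses the sign.
= (61.6/-1) · log₁₀(125/31.3) = -61.60 · log₁₀(3.994)
= -61.60 · (0.6014) = -37.04 mV

-37.0 mV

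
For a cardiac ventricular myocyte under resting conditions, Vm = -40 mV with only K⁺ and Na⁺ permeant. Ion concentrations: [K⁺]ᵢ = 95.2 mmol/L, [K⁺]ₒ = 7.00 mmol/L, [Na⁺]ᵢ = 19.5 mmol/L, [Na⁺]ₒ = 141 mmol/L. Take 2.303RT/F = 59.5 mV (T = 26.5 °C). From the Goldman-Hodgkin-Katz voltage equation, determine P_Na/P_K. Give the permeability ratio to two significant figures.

Let α = P_Na/P_K. GHK: Vm = 59.5·log₁₀[(Kₒ + α·Naₒ)/(Kᵢ + α·Naᵢ)].
10^(Vm/59.5) = 10^(-40.0/59.5) = 0.21268
So 0.21268·(Kᵢ + α·Naᵢ) = Kₒ + α·Naₒ → α = (0.21268·95.2 − 7.0) / (141.0 − 0.21268·19.5)
α = (20.25 − 7.0) / (141.0 − 4.147) = 13.25/136.9 = 0.0968

0.097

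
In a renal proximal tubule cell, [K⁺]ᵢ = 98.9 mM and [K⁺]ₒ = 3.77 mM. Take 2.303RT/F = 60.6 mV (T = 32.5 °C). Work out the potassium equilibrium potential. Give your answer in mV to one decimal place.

-86.0 mV

E = (60.6/z) · log₁₀([K⁺]_out/[K⁺]_in) with z = +1.
= (60.6/1) · log₁₀(3.77/98.9) = 60.60 · log₁₀(0.03812)
= 60.60 · (-1.4189) = -85.98 mV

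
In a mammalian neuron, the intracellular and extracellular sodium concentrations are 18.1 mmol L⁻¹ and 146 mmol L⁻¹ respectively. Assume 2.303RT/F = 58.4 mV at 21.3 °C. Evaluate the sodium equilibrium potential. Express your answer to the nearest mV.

E = (58.4/z) · log₁₀([Na⁺]_out/[Na⁺]_in) with z = +1.
= (58.4/1) · log₁₀(146/18.1) = 58.40 · log₁₀(8.066)
= 58.40 · (0.9067) = 52.95 mV

53 mV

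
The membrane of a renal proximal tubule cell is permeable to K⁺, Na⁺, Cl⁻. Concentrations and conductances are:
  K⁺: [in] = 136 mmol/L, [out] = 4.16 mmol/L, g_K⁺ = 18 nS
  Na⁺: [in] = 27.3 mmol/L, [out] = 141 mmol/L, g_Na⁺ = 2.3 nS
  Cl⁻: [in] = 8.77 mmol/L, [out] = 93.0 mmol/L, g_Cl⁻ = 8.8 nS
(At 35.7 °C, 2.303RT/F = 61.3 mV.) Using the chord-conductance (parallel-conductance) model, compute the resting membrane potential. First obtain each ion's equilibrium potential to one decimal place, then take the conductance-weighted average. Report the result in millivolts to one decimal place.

-73.0 mV

E_K⁺ = (61.3/1)·log₁₀(4.16/136) = -92.8 mV
E_Na⁺ = (61.3/1)·log₁₀(141/27.3) = 43.7 mV
E_Cl⁻ = (61.3/-1)·log₁₀(93.0/8.77) = -62.9 mV
Vm = (Σ gᵢEᵢ)/(Σ gᵢ) = (18·-92.8 + 2.3·43.7 + 8.8·-62.9) / (18 + 2.3 + 8.8)
= -2123.41 / 29.1 = -72.97 mV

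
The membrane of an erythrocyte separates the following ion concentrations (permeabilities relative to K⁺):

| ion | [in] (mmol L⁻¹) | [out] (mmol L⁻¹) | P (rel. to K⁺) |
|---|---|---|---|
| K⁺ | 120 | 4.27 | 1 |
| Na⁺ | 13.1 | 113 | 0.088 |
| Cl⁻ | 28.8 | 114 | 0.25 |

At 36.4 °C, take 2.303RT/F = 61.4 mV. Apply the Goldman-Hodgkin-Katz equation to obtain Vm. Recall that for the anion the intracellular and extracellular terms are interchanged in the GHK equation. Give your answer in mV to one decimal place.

-51.8 mV

Vm = 61.4 · log₁₀[(Σ P·[cation]ₒ + Σ P·[anion]ᵢ) / (Σ P·[cation]ᵢ + Σ P·[anion]ₒ)]
Numerator = 1×4.27 + 0.088×113 + 0.25×28.8 = 21.41
Denominator = 1×120 + 0.088×13.1 + 0.25×114 = 149.7
Vm = 61.4 · log₁₀(0.14309) = 61.4 × (-0.8444) = -51.85 mV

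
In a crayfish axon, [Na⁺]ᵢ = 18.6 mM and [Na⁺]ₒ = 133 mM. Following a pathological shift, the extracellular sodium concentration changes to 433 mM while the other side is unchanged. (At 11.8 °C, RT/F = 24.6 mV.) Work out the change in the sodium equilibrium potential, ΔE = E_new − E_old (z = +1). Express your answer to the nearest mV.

E_old = (24.6/1)·ln(133/18.6) = 48.39 mV
E_new = (24.6/1)·ln(433/18.6) = 77.43 mV
ΔE = 77.43 − (48.39) = 29.04 mV

29 mV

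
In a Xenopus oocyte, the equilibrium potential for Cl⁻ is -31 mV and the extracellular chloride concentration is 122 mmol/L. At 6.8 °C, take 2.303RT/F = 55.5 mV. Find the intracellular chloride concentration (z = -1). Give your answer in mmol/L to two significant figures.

34 mmol/L

Nernst: E = (55.5/-1) · log₁₀([out]/[in]), so log₁₀([out]/[in]) = -31.0 × -1 / 55.5 = 0.5586.
[out]/[in] = 10^(0.5586) = 3.619.
[in] = 122 / 3.619 = 33.71 mmol/L.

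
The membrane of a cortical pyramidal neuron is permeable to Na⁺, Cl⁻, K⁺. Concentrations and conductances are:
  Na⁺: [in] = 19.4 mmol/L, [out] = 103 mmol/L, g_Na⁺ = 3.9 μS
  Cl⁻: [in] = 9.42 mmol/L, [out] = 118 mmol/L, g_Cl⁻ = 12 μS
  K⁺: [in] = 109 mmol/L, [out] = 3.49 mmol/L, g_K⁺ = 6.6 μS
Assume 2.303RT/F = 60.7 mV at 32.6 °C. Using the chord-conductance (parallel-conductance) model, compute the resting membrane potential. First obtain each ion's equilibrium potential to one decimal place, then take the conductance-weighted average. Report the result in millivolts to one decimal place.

-54.5 mV

E_Na⁺ = (60.7/1)·log₁₀(103/19.4) = 44.0 mV
E_Cl⁻ = (60.7/-1)·log₁₀(118/9.42) = -66.6 mV
E_K⁺ = (60.7/1)·log₁₀(3.49/109) = -90.7 mV
Vm = (Σ gᵢEᵢ)/(Σ gᵢ) = (3.9·44.0 + 12·-66.6 + 6.6·-90.7) / (3.9 + 12 + 6.6)
= -1226.22 / 22.5 = -54.50 mV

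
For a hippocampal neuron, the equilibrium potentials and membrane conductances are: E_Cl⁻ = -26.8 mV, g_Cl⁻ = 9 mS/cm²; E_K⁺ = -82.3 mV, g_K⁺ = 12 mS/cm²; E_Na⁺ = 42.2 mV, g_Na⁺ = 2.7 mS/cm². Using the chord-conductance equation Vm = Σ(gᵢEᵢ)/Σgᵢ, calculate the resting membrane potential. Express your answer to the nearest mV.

Σ gᵢEᵢ = 9·(-26.8) + 12·(-82.3) + 2.7·(42.2) = -1114.86
Σ gᵢ = 9 + 12 + 2.7 = 23.7
Vm = -1114.86 / 23.7 = -47.04 mV

-47 mV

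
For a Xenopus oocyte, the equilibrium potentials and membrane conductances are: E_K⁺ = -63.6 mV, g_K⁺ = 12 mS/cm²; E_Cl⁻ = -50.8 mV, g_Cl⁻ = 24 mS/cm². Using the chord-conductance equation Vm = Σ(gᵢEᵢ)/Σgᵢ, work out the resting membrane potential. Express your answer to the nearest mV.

-55 mV

Σ gᵢEᵢ = 12·(-63.6) + 24·(-50.8) = -1982.40
Σ gᵢ = 12 + 24 = 36
Vm = -1982.40 / 36 = -55.07 mV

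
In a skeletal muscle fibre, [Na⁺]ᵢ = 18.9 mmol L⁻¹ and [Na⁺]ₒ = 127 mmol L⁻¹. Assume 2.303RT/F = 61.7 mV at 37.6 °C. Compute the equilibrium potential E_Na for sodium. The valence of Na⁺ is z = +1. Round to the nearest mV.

51 mV

E = (61.7/z) · log₁₀([Na⁺]_out/[Na⁺]_in) with z = +1.
= (61.7/1) · log₁₀(127/18.9) = 61.70 · log₁₀(6.72)
= 61.70 · (0.8273) = 51.05 mV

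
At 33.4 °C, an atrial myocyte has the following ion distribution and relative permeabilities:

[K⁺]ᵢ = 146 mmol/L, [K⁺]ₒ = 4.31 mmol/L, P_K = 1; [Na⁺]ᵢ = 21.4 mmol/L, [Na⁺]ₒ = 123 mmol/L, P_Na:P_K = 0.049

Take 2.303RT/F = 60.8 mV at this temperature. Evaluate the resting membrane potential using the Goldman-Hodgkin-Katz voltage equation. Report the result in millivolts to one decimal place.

-70.1 mV

Vm = 60.8 · log₁₀[(Σ P·[cation]ₒ + Σ P·[anion]ᵢ) / (Σ P·[cation]ᵢ + Σ P·[anion]ₒ)]
Numerator = 1×4.31 + 0.049×123 = 10.34
Denominator = 1×146 + 0.049×21.4 = 147
Vm = 60.8 · log₁₀(0.070296) = 60.8 × (-1.1531) = -70.11 mV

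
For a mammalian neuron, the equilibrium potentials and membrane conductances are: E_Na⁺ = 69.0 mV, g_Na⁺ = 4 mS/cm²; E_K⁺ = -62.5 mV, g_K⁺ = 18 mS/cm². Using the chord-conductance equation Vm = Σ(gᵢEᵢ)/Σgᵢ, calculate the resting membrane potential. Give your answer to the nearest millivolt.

-39 mV

Σ gᵢEᵢ = 4·(69.0) + 18·(-62.5) = -849.00
Σ gᵢ = 4 + 18 = 22
Vm = -849.00 / 22 = -38.59 mV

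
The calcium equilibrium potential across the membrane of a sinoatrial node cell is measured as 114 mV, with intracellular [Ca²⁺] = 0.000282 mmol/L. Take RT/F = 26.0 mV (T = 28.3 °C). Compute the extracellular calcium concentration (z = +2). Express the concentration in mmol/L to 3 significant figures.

Nernst: E = (26.0/2) · ln([out]/[in]), so ln([out]/[in]) = 114.0 × 2 / 26.0 = 8.7692.
[out]/[in] = e^(8.7692) = 6433.
[out] = 6433 × 0.000282 = 1.814 mmol/L.

1.81 mmol/L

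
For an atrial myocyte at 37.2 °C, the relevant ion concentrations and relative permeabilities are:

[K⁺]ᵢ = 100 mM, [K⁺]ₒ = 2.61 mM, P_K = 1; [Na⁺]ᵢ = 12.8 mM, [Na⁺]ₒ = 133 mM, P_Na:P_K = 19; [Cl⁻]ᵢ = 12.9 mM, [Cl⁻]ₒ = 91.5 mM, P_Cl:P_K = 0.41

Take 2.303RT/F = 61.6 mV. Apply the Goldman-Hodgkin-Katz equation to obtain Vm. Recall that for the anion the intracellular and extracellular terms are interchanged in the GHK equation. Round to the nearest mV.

Vm = 61.6 · log₁₀[(Σ P·[cation]ₒ + Σ P·[anion]ᵢ) / (Σ P·[cation]ᵢ + Σ P·[anion]ₒ)]
Numerator = 1×2.61 + 19×133 + 0.41×12.9 = 2535
Denominator = 1×100 + 19×12.8 + 0.41×91.5 = 380.7
Vm = 61.6 · log₁₀(6.6583) = 61.6 × (0.8234) = 50.72 mV

51 mV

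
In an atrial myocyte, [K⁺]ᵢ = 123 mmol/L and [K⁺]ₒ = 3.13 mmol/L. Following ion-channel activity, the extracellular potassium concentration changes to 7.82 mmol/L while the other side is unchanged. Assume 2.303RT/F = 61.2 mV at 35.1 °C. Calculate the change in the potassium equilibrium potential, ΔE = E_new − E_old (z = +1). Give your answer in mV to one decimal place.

E_old = (61.2/1)·log₁₀(3.13/123) = -97.57 mV
E_new = (61.2/1)·log₁₀(7.82/123) = -73.24 mV
ΔE = -73.24 − (-97.57) = 24.34 mV

24.3 mV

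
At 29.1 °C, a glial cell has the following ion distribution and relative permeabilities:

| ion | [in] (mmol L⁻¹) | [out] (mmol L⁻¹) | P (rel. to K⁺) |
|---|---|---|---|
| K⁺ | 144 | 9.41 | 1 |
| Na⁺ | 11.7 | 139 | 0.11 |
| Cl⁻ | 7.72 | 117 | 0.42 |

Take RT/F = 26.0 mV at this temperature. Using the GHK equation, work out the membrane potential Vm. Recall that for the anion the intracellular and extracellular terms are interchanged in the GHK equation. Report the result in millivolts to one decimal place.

-50.4 mV

Vm = 26.0 · ln[(Σ P·[cation]ₒ + Σ P·[anion]ᵢ) / (Σ P·[cation]ᵢ + Σ P·[anion]ₒ)]
Numerator = 1×9.41 + 0.11×139 + 0.42×7.72 = 27.94
Denominator = 1×144 + 0.11×11.7 + 0.42×117 = 194.4
Vm = 26.0 · ln(0.14372) = 26.0 × (-1.9399) = -50.44 mV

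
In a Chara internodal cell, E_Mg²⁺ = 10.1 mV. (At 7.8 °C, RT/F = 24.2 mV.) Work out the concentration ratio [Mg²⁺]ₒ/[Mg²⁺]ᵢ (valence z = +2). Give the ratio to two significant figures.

2.3

ln([out]/[in]) = E·z/(24.2) = 10.1 × 2 / 24.2 = 0.8347
[out]/[in] = e^(0.8347) = 2.304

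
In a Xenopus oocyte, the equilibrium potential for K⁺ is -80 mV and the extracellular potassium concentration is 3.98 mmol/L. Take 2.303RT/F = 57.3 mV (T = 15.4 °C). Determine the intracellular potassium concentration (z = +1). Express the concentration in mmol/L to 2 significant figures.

99 mmol/L

Nernst: E = (57.3/1) · log₁₀([out]/[in]), so log₁₀([out]/[in]) = -80.0 × 1 / 57.3 = -1.3962.
[out]/[in] = 10^(-1.3962) = 0.04016.
[in] = 3.98 / 0.04016 = 99.09 mmol/L.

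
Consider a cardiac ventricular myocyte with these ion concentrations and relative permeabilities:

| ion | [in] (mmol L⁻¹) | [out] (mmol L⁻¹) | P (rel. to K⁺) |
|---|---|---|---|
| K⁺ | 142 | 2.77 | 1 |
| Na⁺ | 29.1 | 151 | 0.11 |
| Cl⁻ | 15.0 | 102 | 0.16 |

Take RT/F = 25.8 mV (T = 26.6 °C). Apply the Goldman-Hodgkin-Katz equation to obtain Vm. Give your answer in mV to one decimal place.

-51.7 mV

Vm = 25.8 · ln[(Σ P·[cation]ₒ + Σ P·[anion]ᵢ) / (Σ P·[cation]ᵢ + Σ P·[anion]ₒ)]
Numerator = 1×2.77 + 0.11×151 + 0.16×15.0 = 21.78
Denominator = 1×142 + 0.11×29.1 + 0.16×102 = 161.5
Vm = 25.8 · ln(0.13484) = 25.8 × (-2.0036) = -51.69 mV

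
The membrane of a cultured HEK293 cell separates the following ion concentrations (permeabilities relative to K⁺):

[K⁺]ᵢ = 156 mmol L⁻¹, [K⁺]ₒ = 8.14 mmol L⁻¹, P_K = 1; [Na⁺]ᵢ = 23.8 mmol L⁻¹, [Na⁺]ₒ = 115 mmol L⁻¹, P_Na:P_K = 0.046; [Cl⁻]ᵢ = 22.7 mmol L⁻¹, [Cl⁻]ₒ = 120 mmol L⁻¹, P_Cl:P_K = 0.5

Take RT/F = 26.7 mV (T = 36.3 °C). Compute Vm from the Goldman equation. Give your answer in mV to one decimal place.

Vm = 26.7 · ln[(Σ P·[cation]ₒ + Σ P·[anion]ᵢ) / (Σ P·[cation]ᵢ + Σ P·[anion]ₒ)]
Numerator = 1×8.14 + 0.046×115 + 0.5×22.7 = 24.78
Denominator = 1×156 + 0.046×23.8 + 0.5×120 = 217.1
Vm = 26.7 · ln(0.11414) = 26.7 × (-2.1703) = -57.95 mV

-57.9 mV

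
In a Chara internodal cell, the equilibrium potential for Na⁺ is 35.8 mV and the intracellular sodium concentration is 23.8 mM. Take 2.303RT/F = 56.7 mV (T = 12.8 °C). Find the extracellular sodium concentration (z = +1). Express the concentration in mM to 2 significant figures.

100 mM

Nernst: E = (56.7/1) · log₁₀([out]/[in]), so log₁₀([out]/[in]) = 35.8 × 1 / 56.7 = 0.6314.
[out]/[in] = 10^(0.6314) = 4.28.
[out] = 4.28 × 23.8 = 101.9 mM.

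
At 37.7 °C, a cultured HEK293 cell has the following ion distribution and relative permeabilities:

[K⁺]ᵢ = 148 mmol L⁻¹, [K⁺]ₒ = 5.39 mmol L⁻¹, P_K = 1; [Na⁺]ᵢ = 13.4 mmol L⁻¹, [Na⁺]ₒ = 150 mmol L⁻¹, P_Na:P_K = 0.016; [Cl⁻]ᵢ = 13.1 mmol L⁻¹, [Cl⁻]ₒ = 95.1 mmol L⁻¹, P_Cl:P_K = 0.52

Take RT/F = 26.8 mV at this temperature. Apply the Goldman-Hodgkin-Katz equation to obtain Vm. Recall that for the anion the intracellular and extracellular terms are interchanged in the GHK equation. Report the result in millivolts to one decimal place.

-69.8 mV

Vm = 26.8 · ln[(Σ P·[cation]ₒ + Σ P·[anion]ᵢ) / (Σ P·[cation]ᵢ + Σ P·[anion]ₒ)]
Numerator = 1×5.39 + 0.016×150 + 0.52×13.1 = 14.6
Denominator = 1×148 + 0.016×13.4 + 0.52×95.1 = 197.7
Vm = 26.8 · ln(0.073872) = 26.8 × (-2.6054) = -69.83 mV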